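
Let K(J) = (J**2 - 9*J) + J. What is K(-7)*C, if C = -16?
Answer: -1680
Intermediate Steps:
K(J) = J**2 - 8*J
K(-7)*C = -7*(-8 - 7)*(-16) = -7*(-15)*(-16) = 105*(-16) = -1680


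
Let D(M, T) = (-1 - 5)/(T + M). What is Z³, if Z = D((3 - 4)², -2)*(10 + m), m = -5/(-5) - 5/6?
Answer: 226981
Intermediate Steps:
D(M, T) = -6/(M + T)
m = ⅙ (m = -5*(-⅕) - 5*⅙ = 1 - ⅚ = ⅙ ≈ 0.16667)
Z = 61 (Z = (-6/((3 - 4)² - 2))*(10 + ⅙) = -6/((-1)² - 2)*(61/6) = -6/(1 - 2)*(61/6) = -6/(-1)*(61/6) = -6*(-1)*(61/6) = 6*(61/6) = 61)
Z³ = 61³ = 226981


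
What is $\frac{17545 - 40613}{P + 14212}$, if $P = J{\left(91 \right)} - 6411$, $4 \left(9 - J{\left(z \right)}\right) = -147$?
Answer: $- \frac{92272}{31387} \approx -2.9398$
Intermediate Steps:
$J{\left(z \right)} = \frac{183}{4}$ ($J{\left(z \right)} = 9 - - \frac{147}{4} = 9 + \frac{147}{4} = \frac{183}{4}$)
$P = - \frac{25461}{4}$ ($P = \frac{183}{4} - 6411 = - \frac{25461}{4} \approx -6365.3$)
$\frac{17545 - 40613}{P + 14212} = \frac{17545 - 40613}{- \frac{25461}{4} + 14212} = - \frac{23068}{\frac{31387}{4}} = \left(-23068\right) \frac{4}{31387} = - \frac{92272}{31387}$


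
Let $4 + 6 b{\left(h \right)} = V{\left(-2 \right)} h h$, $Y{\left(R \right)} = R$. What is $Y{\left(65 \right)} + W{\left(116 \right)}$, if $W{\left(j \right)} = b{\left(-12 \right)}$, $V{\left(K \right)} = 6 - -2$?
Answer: $\frac{769}{3} \approx 256.33$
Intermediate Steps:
$V{\left(K \right)} = 8$ ($V{\left(K \right)} = 6 + 2 = 8$)
$b{\left(h \right)} = - \frac{2}{3} + \frac{4 h^{2}}{3}$ ($b{\left(h \right)} = - \frac{2}{3} + \frac{8 h h}{6} = - \frac{2}{3} + \frac{8 h^{2}}{6} = - \frac{2}{3} + \frac{4 h^{2}}{3}$)
$W{\left(j \right)} = \frac{574}{3}$ ($W{\left(j \right)} = - \frac{2}{3} + \frac{4 \left(-12\right)^{2}}{3} = - \frac{2}{3} + \frac{4}{3} \cdot 144 = - \frac{2}{3} + 192 = \frac{574}{3}$)
$Y{\left(65 \right)} + W{\left(116 \right)} = 65 + \frac{574}{3} = \frac{769}{3}$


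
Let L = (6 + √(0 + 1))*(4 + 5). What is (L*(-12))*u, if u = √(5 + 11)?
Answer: -3024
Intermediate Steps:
L = 63 (L = (6 + √1)*9 = (6 + 1)*9 = 7*9 = 63)
u = 4 (u = √16 = 4)
(L*(-12))*u = (63*(-12))*4 = -756*4 = -3024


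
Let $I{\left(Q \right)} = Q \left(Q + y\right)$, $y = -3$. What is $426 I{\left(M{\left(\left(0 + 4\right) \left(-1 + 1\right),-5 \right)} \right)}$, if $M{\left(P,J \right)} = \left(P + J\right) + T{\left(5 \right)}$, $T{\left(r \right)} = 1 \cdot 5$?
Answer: $0$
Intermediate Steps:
$T{\left(r \right)} = 5$
$M{\left(P,J \right)} = 5 + J + P$ ($M{\left(P,J \right)} = \left(P + J\right) + 5 = \left(J + P\right) + 5 = 5 + J + P$)
$I{\left(Q \right)} = Q \left(-3 + Q\right)$ ($I{\left(Q \right)} = Q \left(Q - 3\right) = Q \left(-3 + Q\right)$)
$426 I{\left(M{\left(\left(0 + 4\right) \left(-1 + 1\right),-5 \right)} \right)} = 426 \left(5 - 5 + \left(0 + 4\right) \left(-1 + 1\right)\right) \left(-3 + \left(5 - 5 + \left(0 + 4\right) \left(-1 + 1\right)\right)\right) = 426 \left(5 - 5 + 4 \cdot 0\right) \left(-3 + \left(5 - 5 + 4 \cdot 0\right)\right) = 426 \left(5 - 5 + 0\right) \left(-3 + \left(5 - 5 + 0\right)\right) = 426 \cdot 0 \left(-3 + 0\right) = 426 \cdot 0 \left(-3\right) = 426 \cdot 0 = 0$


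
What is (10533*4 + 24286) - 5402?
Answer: 61016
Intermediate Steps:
(10533*4 + 24286) - 5402 = (42132 + 24286) - 5402 = 66418 - 5402 = 61016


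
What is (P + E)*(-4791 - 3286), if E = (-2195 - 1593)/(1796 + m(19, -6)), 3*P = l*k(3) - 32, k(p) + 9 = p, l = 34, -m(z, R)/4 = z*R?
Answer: 1096121593/1689 ≈ 6.4898e+5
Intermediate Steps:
m(z, R) = -4*R*z (m(z, R) = -4*z*R = -4*R*z)
k(p) = -9 + p
P = -236/3 (P = (34*(-9 + 3) - 32)/3 = (34*(-6) - 32)/3 = (-204 - 32)/3 = (⅓)*(-236) = -236/3 ≈ -78.667)
E = -947/563 (E = (-2195 - 1593)/(1796 - 4*(-6)*19) = -3788/(1796 + 456) = -3788/2252 = -3788*1/2252 = -947/563 ≈ -1.6821)
(P + E)*(-4791 - 3286) = (-236/3 - 947/563)*(-4791 - 3286) = -135709/1689*(-8077) = 1096121593/1689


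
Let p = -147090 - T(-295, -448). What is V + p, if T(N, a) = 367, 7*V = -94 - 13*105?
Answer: -1033658/7 ≈ -1.4767e+5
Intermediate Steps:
V = -1459/7 (V = (-94 - 13*105)/7 = (-94 - 1365)/7 = (⅐)*(-1459) = -1459/7 ≈ -208.43)
p = -147457 (p = -147090 - 1*367 = -147090 - 367 = -147457)
V + p = -1459/7 - 147457 = -1033658/7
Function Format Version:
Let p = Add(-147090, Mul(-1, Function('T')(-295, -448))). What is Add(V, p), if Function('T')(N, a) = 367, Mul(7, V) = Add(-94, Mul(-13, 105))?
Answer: Rational(-1033658, 7) ≈ -1.4767e+5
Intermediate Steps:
V = Rational(-1459, 7) (V = Mul(Rational(1, 7), Add(-94, Mul(-13, 105))) = Mul(Rational(1, 7), Add(-94, -1365)) = Mul(Rational(1, 7), -1459) = Rational(-1459, 7) ≈ -208.43)
p = -147457 (p = Add(-147090, Mul(-1, 367)) = Add(-147090, -367) = -147457)
Add(V, p) = Add(Rational(-1459, 7), -147457) = Rational(-1033658, 7)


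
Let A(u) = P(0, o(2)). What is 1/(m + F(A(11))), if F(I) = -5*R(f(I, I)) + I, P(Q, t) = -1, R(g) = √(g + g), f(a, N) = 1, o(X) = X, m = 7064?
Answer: 7063/49885919 + 5*√2/49885919 ≈ 0.00014172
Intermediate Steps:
R(g) = √2*√g (R(g) = √(2*g) = √2*√g)
A(u) = -1
F(I) = I - 5*√2 (F(I) = -5*√2*√1 + I = -5*√2 + I = I - 5*√2)
1/(m + F(A(11))) = 1/(7064 + (-1 - 5*√2)) = 1/(7063 - 5*√2)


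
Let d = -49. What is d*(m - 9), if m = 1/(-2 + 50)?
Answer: 21119/48 ≈ 439.98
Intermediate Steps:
m = 1/48 ≈ 0.020833
d*(m - 9) = -49*(1/48 - 9) = -49*(-431/48) = 21119/48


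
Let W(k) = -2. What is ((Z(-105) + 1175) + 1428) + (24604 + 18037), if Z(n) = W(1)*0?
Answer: 45244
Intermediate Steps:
Z(n) = 0 (Z(n) = -2*0 = 0)
((Z(-105) + 1175) + 1428) + (24604 + 18037) = ((0 + 1175) + 1428) + (24604 + 18037) = (1175 + 1428) + 42641 = 2603 + 42641 = 45244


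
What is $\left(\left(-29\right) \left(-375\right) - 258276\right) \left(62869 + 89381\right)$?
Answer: $-37666802250$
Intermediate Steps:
$\left(\left(-29\right) \left(-375\right) - 258276\right) \left(62869 + 89381\right) = \left(10875 - 258276\right) 152250 = \left(-247401\right) 152250 = -37666802250$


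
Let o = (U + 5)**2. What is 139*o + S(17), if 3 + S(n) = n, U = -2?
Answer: 1265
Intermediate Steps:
o = 9 (o = (-2 + 5)**2 = 3**2 = 9)
S(n) = -3 + n
139*o + S(17) = 139*9 + (-3 + 17) = 1251 + 14 = 1265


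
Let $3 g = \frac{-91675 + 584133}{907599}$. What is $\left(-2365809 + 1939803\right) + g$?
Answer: $- \frac{1159927366324}{2722797} \approx -4.2601 \cdot 10^{5}$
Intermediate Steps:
$g = \frac{492458}{2722797}$ ($g = \frac{\left(-91675 + 584133\right) \frac{1}{907599}}{3} = \frac{492458 \cdot \frac{1}{907599}}{3} = \frac{1}{3} \cdot \frac{492458}{907599} = \frac{492458}{2722797} \approx 0.18086$)
$\left(-2365809 + 1939803\right) + g = \left(-2365809 + 1939803\right) + \frac{492458}{2722797} = -426006 + \frac{492458}{2722797} = - \frac{1159927366324}{2722797}$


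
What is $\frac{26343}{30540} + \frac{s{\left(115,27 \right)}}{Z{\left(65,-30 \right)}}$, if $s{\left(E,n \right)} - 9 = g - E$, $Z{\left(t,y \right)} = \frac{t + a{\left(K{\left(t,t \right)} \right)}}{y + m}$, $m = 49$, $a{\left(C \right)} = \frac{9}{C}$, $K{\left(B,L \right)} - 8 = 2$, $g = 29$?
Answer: $- \frac{143146721}{6708620} \approx -21.338$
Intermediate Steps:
$K{\left(B,L \right)} = 10$ ($K{\left(B,L \right)} = 8 + 2 = 10$)
$Z{\left(t,y \right)} = \frac{\frac{9}{10} + t}{49 + y}$ ($Z{\left(t,y \right)} = \frac{t + \frac{9}{10}}{y + 49} = \frac{t + 9 \cdot \frac{1}{10}}{49 + y} = \frac{t + \frac{9}{10}}{49 + y} = \frac{\frac{9}{10} + t}{49 + y}$)
$s{\left(E,n \right)} = 38 - E$ ($s{\left(E,n \right)} = 9 - \left(-29 + E\right) = 38 - E$)
$\frac{26343}{30540} + \frac{s{\left(115,27 \right)}}{Z{\left(65,-30 \right)}} = \frac{26343}{30540} + \frac{38 - 115}{\frac{1}{49 - 30} \left(\frac{9}{10} + 65\right)} = 26343 \cdot \frac{1}{30540} + \frac{38 - 115}{\frac{1}{19} \cdot \frac{659}{10}} = \frac{8781}{10180} - \frac{77}{\frac{1}{19} \cdot \frac{659}{10}} = \frac{8781}{10180} - \frac{77}{\frac{659}{190}} = \frac{8781}{10180} - \frac{14630}{659} = - \frac{143146721}{6708620}$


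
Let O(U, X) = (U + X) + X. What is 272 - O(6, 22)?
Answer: 222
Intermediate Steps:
O(U, X) = U + 2*X
272 - O(6, 22) = 272 - (6 + 2*22) = 272 - (6 + 44) = 272 - 1*50 = 272 - 50 = 222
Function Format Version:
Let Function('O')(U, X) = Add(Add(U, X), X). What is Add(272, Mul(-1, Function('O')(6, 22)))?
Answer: 222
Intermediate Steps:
Function('O')(U, X) = Add(U, Mul(2, X))
Add(272, Mul(-1, Function('O')(6, 22))) = Add(272, Mul(-1, Add(6, Mul(2, 22)))) = Add(272, Mul(-1, Add(6, 44))) = Add(272, Mul(-1, 50)) = Add(272, -50) = 222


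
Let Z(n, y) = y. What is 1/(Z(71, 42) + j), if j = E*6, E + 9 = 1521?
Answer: 1/9114 ≈ 0.00010972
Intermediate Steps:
E = 1512 (E = -9 + 1521 = 1512)
j = 9072 (j = 1512*6 = 9072)
1/(Z(71, 42) + j) = 1/(42 + 9072) = 1/9114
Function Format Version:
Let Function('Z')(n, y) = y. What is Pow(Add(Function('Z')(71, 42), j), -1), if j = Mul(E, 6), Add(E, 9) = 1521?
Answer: Rational(1, 9114) ≈ 0.00010972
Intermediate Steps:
E = 1512 (E = Add(-9, 1521) = 1512)
j = 9072 (j = Mul(1512, 6) = 9072)
Pow(Add(Function('Z')(71, 42), j), -1) = Pow(Add(42, 9072), -1) = Pow(9114, -1) = Rational(1, 9114)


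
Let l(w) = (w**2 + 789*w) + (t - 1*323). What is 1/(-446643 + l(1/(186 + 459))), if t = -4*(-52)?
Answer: -416025/185861988044 ≈ -2.2384e-6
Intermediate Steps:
t = 208
l(w) = -115 + w**2 + 789*w (l(w) = (w**2 + 789*w) + (208 - 1*323) = (w**2 + 789*w) + (208 - 323) = (w**2 + 789*w) - 115 = -115 + w**2 + 789*w)
1/(-446643 + l(1/(186 + 459))) = 1/(-446643 + (-115 + (1/(186 + 459))**2 + 789/(186 + 459))) = 1/(-446643 + (-115 + (1/645)**2 + 789/645)) = 1/(-446643 + (-115 + (1/645)**2 + 789*(1/645))) = 1/(-446643 + (-115 + 1/416025 + 263/215)) = 1/(-446643 - 47333969/416025) = 1/(-185861988044/416025) = -416025/185861988044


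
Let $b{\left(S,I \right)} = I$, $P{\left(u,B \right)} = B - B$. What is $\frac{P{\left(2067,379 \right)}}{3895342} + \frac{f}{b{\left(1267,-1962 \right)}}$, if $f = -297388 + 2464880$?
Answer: $- \frac{1083746}{981} \approx -1104.7$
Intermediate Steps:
$P{\left(u,B \right)} = 0$
$f = 2167492$
$\frac{P{\left(2067,379 \right)}}{3895342} + \frac{f}{b{\left(1267,-1962 \right)}} = \frac{0}{3895342} + \frac{2167492}{-1962} = 0 \cdot \frac{1}{3895342} + 2167492 \left(- \frac{1}{1962}\right) = 0 - \frac{1083746}{981} = - \frac{1083746}{981}$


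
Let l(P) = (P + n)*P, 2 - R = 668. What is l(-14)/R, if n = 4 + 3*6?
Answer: 56/333 ≈ 0.16817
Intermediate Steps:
R = -666 (R = 2 - 1*668 = 2 - 668 = -666)
n = 22 (n = 4 + 18 = 22)
l(P) = P*(22 + P) (l(P) = (P + 22)*P = (22 + P)*P = P*(22 + P))
l(-14)/R = -14*(22 - 14)/(-666) = -14*8*(-1/666) = -112*(-1/666) = 56/333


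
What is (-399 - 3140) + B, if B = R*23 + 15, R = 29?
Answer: -2857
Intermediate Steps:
B = 682 (B = 29*23 + 15 = 667 + 15 = 682)
(-399 - 3140) + B = (-399 - 3140) + 682 = -3539 + 682 = -2857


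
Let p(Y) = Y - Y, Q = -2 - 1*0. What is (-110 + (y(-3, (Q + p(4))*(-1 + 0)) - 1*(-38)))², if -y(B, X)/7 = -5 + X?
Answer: 2601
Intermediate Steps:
Q = -2 (Q = -2 + 0 = -2)
p(Y) = 0
y(B, X) = 35 - 7*X (y(B, X) = -7*(-5 + X) = 35 - 7*X)
(-110 + (y(-3, (Q + p(4))*(-1 + 0)) - 1*(-38)))² = (-110 + ((35 - 7*(-2 + 0)*(-1 + 0)) - 1*(-38)))² = (-110 + ((35 - (-14)*(-1)) + 38))² = (-110 + ((35 - 7*2) + 38))² = (-110 + ((35 - 14) + 38))² = (-110 + (21 + 38))² = (-110 + 59)² = (-51)² = 2601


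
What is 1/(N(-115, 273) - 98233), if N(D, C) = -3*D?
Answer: -1/97888 ≈ -1.0216e-5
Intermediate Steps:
1/(N(-115, 273) - 98233) = 1/(-3*(-115) - 98233) = 1/(345 - 98233) = 1/(-97888) = -1/97888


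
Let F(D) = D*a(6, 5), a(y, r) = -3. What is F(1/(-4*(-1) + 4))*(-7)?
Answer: 21/8 ≈ 2.6250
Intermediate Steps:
F(D) = -3*D (F(D) = D*(-3) = -3*D)
F(1/(-4*(-1) + 4))*(-7) = -3/(-4*(-1) + 4)*(-7) = -3/(4 + 4)*(-7) = -3/8*(-7) = 21/8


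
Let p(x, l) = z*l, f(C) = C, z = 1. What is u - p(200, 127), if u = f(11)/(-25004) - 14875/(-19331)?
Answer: -61014023289/483352324 ≈ -126.23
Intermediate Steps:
p(x, l) = l (p(x, l) = 1*l = l)
u = 371721859/483352324 (u = 11/(-25004) - 14875/(-19331) = 11*(-1/25004) - 14875*(-1/19331) = -11/25004 + 14875/19331 = 371721859/483352324 ≈ 0.76905)
u - p(200, 127) = 371721859/483352324 - 1*127 = 371721859/483352324 - 127 = -61014023289/483352324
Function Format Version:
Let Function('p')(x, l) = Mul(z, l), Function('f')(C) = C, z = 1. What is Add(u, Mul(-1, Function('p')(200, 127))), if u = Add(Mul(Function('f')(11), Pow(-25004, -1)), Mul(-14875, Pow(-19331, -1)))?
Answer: Rational(-61014023289, 483352324) ≈ -126.23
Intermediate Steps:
Function('p')(x, l) = l (Function('p')(x, l) = Mul(1, l) = l)
u = Rational(371721859, 483352324) (u = Add(Mul(11, Pow(-25004, -1)), Mul(-14875, Pow(-19331, -1))) = Add(Mul(11, Rational(-1, 25004)), Mul(-14875, Rational(-1, 19331))) = Add(Rational(-11, 25004), Rational(14875, 19331)) = Rational(371721859, 483352324) ≈ 0.76905)
Add(u, Mul(-1, Function('p')(200, 127))) = Add(Rational(371721859, 483352324), Mul(-1, 127)) = Add(Rational(371721859, 483352324), -127) = Rational(-61014023289, 483352324)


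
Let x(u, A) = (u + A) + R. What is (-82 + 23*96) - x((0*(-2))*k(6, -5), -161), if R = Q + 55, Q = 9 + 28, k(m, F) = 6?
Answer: 2195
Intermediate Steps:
Q = 37
R = 92 (R = 37 + 55 = 92)
x(u, A) = 92 + A + u (x(u, A) = (u + A) + 92 = (A + u) + 92 = 92 + A + u)
(-82 + 23*96) - x((0*(-2))*k(6, -5), -161) = (-82 + 23*96) - (92 - 161 + (0*(-2))*6) = (-82 + 2208) - (92 - 161 + 0*6) = 2126 - (92 - 161 + 0) = 2126 - 1*(-69) = 2126 + 69 = 2195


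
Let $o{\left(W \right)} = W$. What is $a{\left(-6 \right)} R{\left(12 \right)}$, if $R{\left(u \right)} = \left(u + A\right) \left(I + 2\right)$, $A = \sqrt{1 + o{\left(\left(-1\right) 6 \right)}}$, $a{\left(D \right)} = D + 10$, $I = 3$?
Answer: $240 + 20 i \sqrt{5} \approx 240.0 + 44.721 i$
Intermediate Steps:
$a{\left(D \right)} = 10 + D$
$A = i \sqrt{5}$ ($A = \sqrt{1 - 6} = \sqrt{-5} = i \sqrt{5} \approx 2.2361 i$)
$R{\left(u \right)} = 5 u + 5 i \sqrt{5}$ ($R{\left(u \right)} = \left(u + i \sqrt{5}\right) \left(3 + 2\right) = \left(u + i \sqrt{5}\right) 5 = 5 u + 5 i \sqrt{5}$)
$a{\left(-6 \right)} R{\left(12 \right)} = \left(10 - 6\right) \left(5 \cdot 12 + 5 i \sqrt{5}\right) = 4 \left(60 + 5 i \sqrt{5}\right) = 240 + 20 i \sqrt{5}$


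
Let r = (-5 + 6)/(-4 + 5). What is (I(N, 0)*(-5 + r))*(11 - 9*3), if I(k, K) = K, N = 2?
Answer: 0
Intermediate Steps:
r = 1 (r = 1/1 = 1*1 = 1)
(I(N, 0)*(-5 + r))*(11 - 9*3) = (0*(-5 + 1))*(11 - 9*3) = (0*(-4))*(11 - 27) = 0*(-16) = 0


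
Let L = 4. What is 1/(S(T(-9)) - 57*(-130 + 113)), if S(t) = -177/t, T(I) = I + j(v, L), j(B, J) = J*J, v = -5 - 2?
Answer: 7/6606 ≈ 0.0010596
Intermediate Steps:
v = -7
j(B, J) = J²
T(I) = 16 + I (T(I) = I + 4² = I + 16 = 16 + I)
1/(S(T(-9)) - 57*(-130 + 113)) = 1/(-177/(16 - 9) - 57*(-130 + 113)) = 1/(-177/7 - 57*(-17)) = 1/(-177*⅐ + 969) = 1/(-177/7 + 969) = 1/(6606/7) = 7/6606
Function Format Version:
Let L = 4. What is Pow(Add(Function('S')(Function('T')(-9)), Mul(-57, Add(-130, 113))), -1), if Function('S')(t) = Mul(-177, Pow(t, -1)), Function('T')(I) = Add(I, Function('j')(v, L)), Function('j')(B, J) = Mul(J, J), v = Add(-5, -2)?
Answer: Rational(7, 6606) ≈ 0.0010596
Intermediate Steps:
v = -7
Function('j')(B, J) = Pow(J, 2)
Function('T')(I) = Add(16, I) (Function('T')(I) = Add(I, Pow(4, 2)) = Add(I, 16) = Add(16, I))
Pow(Add(Function('S')(Function('T')(-9)), Mul(-57, Add(-130, 113))), -1) = Pow(Add(Mul(-177, Pow(Add(16, -9), -1)), Mul(-57, Add(-130, 113))), -1) = Pow(Add(Mul(-177, Pow(7, -1)), Mul(-57, -17)), -1) = Pow(Add(Mul(-177, Rational(1, 7)), 969), -1) = Pow(Add(Rational(-177, 7), 969), -1) = Pow(Rational(6606, 7), -1) = Rational(7, 6606)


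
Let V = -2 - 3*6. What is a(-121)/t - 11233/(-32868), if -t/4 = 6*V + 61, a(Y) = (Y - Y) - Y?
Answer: 414251/484803 ≈ 0.85447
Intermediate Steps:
a(Y) = -Y (a(Y) = 0 - Y = -Y)
V = -20 (V = -2 - 18 = -20)
t = 236 (t = -4*(6*(-20) + 61) = -4*(-120 + 61) = -4*(-59) = 236)
a(-121)/t - 11233/(-32868) = -1*(-121)/236 - 11233/(-32868) = 121*(1/236) - 11233*(-1/32868) = 121/236 + 11233/32868 = 414251/484803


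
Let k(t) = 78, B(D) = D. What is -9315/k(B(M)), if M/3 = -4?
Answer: -3105/26 ≈ -119.42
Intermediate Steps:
M = -12 (M = 3*(-4) = -12)
-9315/k(B(M)) = -9315/78 = -9315*1/78 = -3105/26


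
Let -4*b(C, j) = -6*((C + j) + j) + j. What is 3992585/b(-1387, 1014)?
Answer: 3992585/708 ≈ 5639.2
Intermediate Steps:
b(C, j) = 3*C/2 + 11*j/4 (b(C, j) = -(-6*((C + j) + j) + j)/4 = -(-6*(C + 2*j) + j)/4 = -((-12*j - 6*C) + j)/4 = -(-11*j - 6*C)/4 = 3*C/2 + 11*j/4)
3992585/b(-1387, 1014) = 3992585/((3/2)*(-1387) + (11/4)*1014) = 3992585/(-4161/2 + 5577/2) = 3992585/708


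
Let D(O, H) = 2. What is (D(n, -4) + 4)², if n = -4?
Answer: 36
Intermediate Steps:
(D(n, -4) + 4)² = (2 + 4)² = 6² = 36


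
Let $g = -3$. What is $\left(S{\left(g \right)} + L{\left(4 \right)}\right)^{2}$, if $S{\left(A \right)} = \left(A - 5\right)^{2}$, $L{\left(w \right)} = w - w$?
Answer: $4096$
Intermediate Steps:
$L{\left(w \right)} = 0$
$S{\left(A \right)} = \left(-5 + A\right)^{2}$
$\left(S{\left(g \right)} + L{\left(4 \right)}\right)^{2} = \left(\left(-5 - 3\right)^{2} + 0\right)^{2} = \left(\left(-8\right)^{2} + 0\right)^{2} = \left(64 + 0\right)^{2} = 64^{2} = 4096$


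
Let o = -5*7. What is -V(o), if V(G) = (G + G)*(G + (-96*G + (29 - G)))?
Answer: 237230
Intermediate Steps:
o = -35
V(G) = 2*G*(29 - 96*G) (V(G) = (2*G)*(G + (29 - 97*G)) = (2*G)*(29 - 96*G) = 2*G*(29 - 96*G))
-V(o) = -2*(-35)*(29 - 96*(-35)) = -2*(-35)*(29 + 3360) = -2*(-35)*3389 = -1*(-237230) = 237230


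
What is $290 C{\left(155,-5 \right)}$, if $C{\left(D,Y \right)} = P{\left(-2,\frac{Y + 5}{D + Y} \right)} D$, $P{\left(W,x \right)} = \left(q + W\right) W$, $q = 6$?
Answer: $-359600$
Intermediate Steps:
$P{\left(W,x \right)} = W \left(6 + W\right)$ ($P{\left(W,x \right)} = \left(6 + W\right) W = W \left(6 + W\right)$)
$C{\left(D,Y \right)} = - 8 D$ ($C{\left(D,Y \right)} = - 2 \left(6 - 2\right) D = \left(-2\right) 4 D = - 8 D$)
$290 C{\left(155,-5 \right)} = 290 \left(\left(-8\right) 155\right) = 290 \left(-1240\right) = -359600$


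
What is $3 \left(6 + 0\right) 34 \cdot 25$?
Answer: $15300$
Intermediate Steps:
$3 \left(6 + 0\right) 34 \cdot 25 = 3 \cdot 6 \cdot 34 \cdot 25 = 18 \cdot 34 \cdot 25 = 612 \cdot 25 = 15300$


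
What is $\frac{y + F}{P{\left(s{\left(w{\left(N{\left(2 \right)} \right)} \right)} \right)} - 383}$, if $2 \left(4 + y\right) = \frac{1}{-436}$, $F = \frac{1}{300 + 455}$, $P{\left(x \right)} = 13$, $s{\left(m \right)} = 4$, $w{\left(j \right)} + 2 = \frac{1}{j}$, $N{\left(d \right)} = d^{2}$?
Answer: $\frac{2633323}{243593200} \approx 0.01081$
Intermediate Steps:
$w{\left(j \right)} = -2 + \frac{1}{j}$
$F = \frac{1}{755} \approx 0.0013245$
$y = - \frac{3489}{872}$ ($y = -4 + \frac{1}{2 \left(-436\right)} = -4 + \frac{1}{2} \left(- \frac{1}{436}\right) = -4 - \frac{1}{872} = - \frac{3489}{872} \approx -4.0011$)
$\frac{y + F}{P{\left(s{\left(w{\left(N{\left(2 \right)} \right)} \right)} \right)} - 383} = \frac{- \frac{3489}{872} + \frac{1}{755}}{13 - 383} = - \frac{2633323}{658360 \left(-370\right)} = \left(- \frac{2633323}{658360}\right) \left(- \frac{1}{370}\right) = \frac{2633323}{243593200}$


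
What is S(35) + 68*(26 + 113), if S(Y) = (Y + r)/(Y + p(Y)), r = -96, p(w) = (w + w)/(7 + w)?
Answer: 1039537/110 ≈ 9450.3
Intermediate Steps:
p(w) = 2*w/(7 + w) (p(w) = (2*w)/(7 + w) = 2*w/(7 + w))
S(Y) = (-96 + Y)/(Y + 2*Y/(7 + Y)) (S(Y) = (Y - 96)/(Y + 2*Y/(7 + Y)) = (-96 + Y)/(Y + 2*Y/(7 + Y)))
S(35) + 68*(26 + 113) = (-96 + 35)*(7 + 35)/(35*(9 + 35)) + 68*(26 + 113) = (1/35)*(-61)*42/44 + 68*139 = (1/35)*(1/44)*(-61)*42 + 9452 = -183/110 + 9452 = 1039537/110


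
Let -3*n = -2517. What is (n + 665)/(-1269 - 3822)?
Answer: -1504/5091 ≈ -0.29542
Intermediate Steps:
n = 839 (n = -⅓*(-2517) = 839)
(n + 665)/(-1269 - 3822) = (839 + 665)/(-1269 - 3822) = 1504/(-5091) = 1504*(-1/5091) = -1504/5091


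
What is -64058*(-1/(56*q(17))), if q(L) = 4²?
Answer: 32029/448 ≈ 71.493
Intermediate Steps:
q(L) = 16
-64058*(-1/(56*q(17))) = -64058/((-56*16)) = -64058/(-896) = -64058*(-1/896) = 32029/448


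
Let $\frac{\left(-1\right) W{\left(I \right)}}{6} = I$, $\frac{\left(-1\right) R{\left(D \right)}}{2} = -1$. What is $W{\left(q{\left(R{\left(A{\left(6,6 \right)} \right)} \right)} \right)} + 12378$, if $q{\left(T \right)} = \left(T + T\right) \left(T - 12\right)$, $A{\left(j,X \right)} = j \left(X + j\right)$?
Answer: $12618$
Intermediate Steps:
$R{\left(D \right)} = 2$ ($R{\left(D \right)} = \left(-2\right) \left(-1\right) = 2$)
$q{\left(T \right)} = 2 T \left(-12 + T\right)$
$W{\left(I \right)} = - 6 I$
$W{\left(q{\left(R{\left(A{\left(6,6 \right)} \right)} \right)} \right)} + 12378 = - 6 \cdot 2 \cdot 2 \left(-12 + 2\right) + 12378 = - 6 \cdot 2 \cdot 2 \left(-10\right) + 12378 = \left(-6\right) \left(-40\right) + 12378 = 240 + 12378 = 12618$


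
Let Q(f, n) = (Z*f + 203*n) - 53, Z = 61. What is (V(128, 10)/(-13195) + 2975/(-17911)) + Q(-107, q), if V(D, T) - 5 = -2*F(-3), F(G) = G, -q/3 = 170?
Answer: -26022957323096/236335645 ≈ -1.1011e+5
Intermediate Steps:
q = -510 (q = -3*170 = -510)
V(D, T) = 11 (V(D, T) = 5 - 2*(-3) = 5 + 6 = 11)
Q(f, n) = -53 + 61*f + 203*n (Q(f, n) = (61*f + 203*n) - 53 = -53 + 61*f + 203*n)
(V(128, 10)/(-13195) + 2975/(-17911)) + Q(-107, q) = (11/(-13195) + 2975/(-17911)) + (-53 + 61*(-107) + 203*(-510)) = (11*(-1/13195) + 2975*(-1/17911)) + (-53 - 6527 - 103530) = (-11/13195 - 2975/17911) - 110110 = -39452146/236335645 - 110110 = -26022957323096/236335645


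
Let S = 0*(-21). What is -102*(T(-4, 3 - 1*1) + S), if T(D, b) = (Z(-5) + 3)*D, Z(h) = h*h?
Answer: 11424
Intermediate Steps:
Z(h) = h²
S = 0
T(D, b) = 28*D (T(D, b) = ((-5)² + 3)*D = (25 + 3)*D = 28*D)
-102*(T(-4, 3 - 1*1) + S) = -102*(28*(-4) + 0) = -102*(-112 + 0) = -102*(-112) = 11424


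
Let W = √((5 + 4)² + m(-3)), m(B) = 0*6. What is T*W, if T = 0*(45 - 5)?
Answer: 0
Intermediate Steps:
m(B) = 0
T = 0 (T = 0*40 = 0)
W = 9 (W = √((5 + 4)² + 0) = √(9² + 0) = √(81 + 0) = √81 = 9)
T*W = 0*9 = 0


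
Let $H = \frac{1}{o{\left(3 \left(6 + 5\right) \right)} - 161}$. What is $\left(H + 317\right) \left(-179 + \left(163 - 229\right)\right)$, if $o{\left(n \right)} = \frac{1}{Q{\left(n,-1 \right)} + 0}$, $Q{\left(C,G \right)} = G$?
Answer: $- \frac{12581485}{162} \approx -77664.0$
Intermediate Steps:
$o{\left(n \right)} = -1$ ($o{\left(n \right)} = \frac{1}{-1 + 0} = \frac{1}{-1} = -1$)
$H = - \frac{1}{162}$ ($H = \frac{1}{-1 - 161} = \frac{1}{-162} = - \frac{1}{162} \approx -0.0061728$)
$\left(H + 317\right) \left(-179 + \left(163 - 229\right)\right) = \left(- \frac{1}{162} + 317\right) \left(-179 + \left(163 - 229\right)\right) = \frac{51353 \left(-179 - 66\right)}{162} = \frac{51353}{162} \left(-245\right) = - \frac{12581485}{162}$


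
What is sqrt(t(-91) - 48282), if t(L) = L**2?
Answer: I*sqrt(40001) ≈ 200.0*I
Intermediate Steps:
sqrt(t(-91) - 48282) = sqrt((-91)**2 - 48282) = sqrt(8281 - 48282) = sqrt(-40001) = I*sqrt(40001)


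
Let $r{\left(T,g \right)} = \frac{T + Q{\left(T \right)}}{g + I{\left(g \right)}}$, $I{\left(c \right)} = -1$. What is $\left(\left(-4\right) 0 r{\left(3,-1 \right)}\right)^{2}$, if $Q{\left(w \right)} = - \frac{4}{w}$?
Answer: $0$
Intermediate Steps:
$r{\left(T,g \right)} = \frac{T - \frac{4}{T}}{-1 + g}$ ($r{\left(T,g \right)} = \frac{T - \frac{4}{T}}{g - 1} = \frac{T - \frac{4}{T}}{-1 + g}$)
$\left(\left(-4\right) 0 r{\left(3,-1 \right)}\right)^{2} = \left(\left(-4\right) 0 \frac{-4 + 3^{2}}{3 \left(-1 - 1\right)}\right)^{2} = \left(0 \frac{-4 + 9}{3 \left(-2\right)}\right)^{2} = \left(0 \cdot \frac{1}{3} \left(- \frac{1}{2}\right) 5\right)^{2} = \left(0 \left(- \frac{5}{6}\right)\right)^{2} = 0^{2} = 0$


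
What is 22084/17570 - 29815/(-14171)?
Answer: 418400957/124492235 ≈ 3.3609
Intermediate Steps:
22084/17570 - 29815/(-14171) = 22084*(1/17570) - 29815*(-1/14171) = 11042/8785 + 29815/14171 = 418400957/124492235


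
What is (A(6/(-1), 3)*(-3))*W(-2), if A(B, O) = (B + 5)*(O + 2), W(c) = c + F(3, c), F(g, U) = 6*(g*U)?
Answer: -570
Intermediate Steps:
F(g, U) = 6*U*g (F(g, U) = 6*(U*g) = 6*U*g)
W(c) = 19*c (W(c) = c + 6*c*3 = c + 18*c = 19*c)
A(B, O) = (2 + O)*(5 + B) (A(B, O) = (5 + B)*(2 + O) = (2 + O)*(5 + B))
(A(6/(-1), 3)*(-3))*W(-2) = ((10 + 2*(6/(-1)) + 5*3 + (6/(-1))*3)*(-3))*(19*(-2)) = ((10 + 2*(6*(-1)) + 15 + (6*(-1))*3)*(-3))*(-38) = ((10 + 2*(-6) + 15 - 6*3)*(-3))*(-38) = ((10 - 12 + 15 - 18)*(-3))*(-38) = -5*(-3)*(-38) = 15*(-38) = -570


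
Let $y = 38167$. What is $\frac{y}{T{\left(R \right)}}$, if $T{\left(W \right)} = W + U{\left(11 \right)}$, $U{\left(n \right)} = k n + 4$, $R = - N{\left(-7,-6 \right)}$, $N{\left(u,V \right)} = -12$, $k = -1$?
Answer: $\frac{38167}{5} \approx 7633.4$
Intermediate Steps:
$R = 12$ ($R = \left(-1\right) \left(-12\right) = 12$)
$U{\left(n \right)} = 4 - n$ ($U{\left(n \right)} = - n + 4 = 4 - n$)
$T{\left(W \right)} = -7 + W$ ($T{\left(W \right)} = W + \left(4 - 11\right) = W - 7 = -7 + W$)
$\frac{y}{T{\left(R \right)}} = \frac{38167}{-7 + 12} = \frac{38167}{5}$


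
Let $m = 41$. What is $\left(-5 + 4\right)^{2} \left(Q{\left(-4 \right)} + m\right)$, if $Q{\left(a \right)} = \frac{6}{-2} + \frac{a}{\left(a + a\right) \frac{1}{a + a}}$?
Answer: $34$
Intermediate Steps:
$Q{\left(a \right)} = -3 + a$ ($Q{\left(a \right)} = 6 \left(- \frac{1}{2}\right) + \frac{a}{2 a \frac{1}{2 a}} = -3 + \frac{a}{2 a \frac{1}{2 a}} = -3 + \frac{a}{1} = -3 + a 1 = -3 + a$)
$\left(-5 + 4\right)^{2} \left(Q{\left(-4 \right)} + m\right) = \left(-5 + 4\right)^{2} \left(\left(-3 - 4\right) + 41\right) = \left(-1\right)^{2} \left(-7 + 41\right) = 1 \cdot 34 = 34$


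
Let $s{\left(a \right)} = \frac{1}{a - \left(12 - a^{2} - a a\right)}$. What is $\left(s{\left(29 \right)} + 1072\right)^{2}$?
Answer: $\frac{3317239326241}{2886601} \approx 1.1492 \cdot 10^{6}$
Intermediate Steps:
$s{\left(a \right)} = \frac{1}{-12 + a + 2 a^{2}}$ ($s{\left(a \right)} = \frac{1}{a + \left(\left(a^{2} + a^{2}\right) - 12\right)} = \frac{1}{a + \left(2 a^{2} - 12\right)} = \frac{1}{a + \left(-12 + 2 a^{2}\right)} = \frac{1}{-12 + a + 2 a^{2}}$)
$\left(s{\left(29 \right)} + 1072\right)^{2} = \left(\frac{1}{-12 + 29 + 2 \cdot 29^{2}} + 1072\right)^{2} = \left(\frac{1}{-12 + 29 + 2 \cdot 841} + 1072\right)^{2} = \left(\frac{1}{-12 + 29 + 1682} + 1072\right)^{2} = \left(\frac{1}{1699} + 1072\right)^{2} = \left(\frac{1821329}{1699}\right)^{2} = \frac{3317239326241}{2886601}$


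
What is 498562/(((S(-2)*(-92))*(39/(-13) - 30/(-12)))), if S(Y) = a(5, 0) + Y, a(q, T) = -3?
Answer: -249281/115 ≈ -2167.7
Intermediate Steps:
S(Y) = -3 + Y
498562/(((S(-2)*(-92))*(39/(-13) - 30/(-12)))) = 498562/((((-3 - 2)*(-92))*(39/(-13) - 30/(-12)))) = 498562/(((-5*(-92))*(39*(-1/13) - 30*(-1/12)))) = 498562/((460*(-3 + 5/2))) = 498562/((460*(-1/2))) = 498562/(-230) = 498562*(-1/230) = -249281/115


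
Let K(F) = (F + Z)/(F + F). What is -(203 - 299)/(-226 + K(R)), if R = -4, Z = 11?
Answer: -256/605 ≈ -0.42314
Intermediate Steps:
K(F) = (11 + F)/(2*F) (K(F) = (F + 11)/(F + F) = (11 + F)/((2*F)) = (11 + F)*(1/(2*F)) = (11 + F)/(2*F))
-(203 - 299)/(-226 + K(R)) = -(203 - 299)/(-226 + (½)*(11 - 4)/(-4)) = -(-96)/(-226 + (½)*(-¼)*7) = -(-96)/(-226 - 7/8) = -(-96)/(-1815/8) = -(-96)*(-8)/1815 = -1*256/605 = -256/605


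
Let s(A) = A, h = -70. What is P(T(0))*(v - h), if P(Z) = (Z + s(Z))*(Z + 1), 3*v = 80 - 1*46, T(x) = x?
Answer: 0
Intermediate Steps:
v = 34/3 (v = (80 - 1*46)/3 = (80 - 46)/3 = (⅓)*34 = 34/3 ≈ 11.333)
P(Z) = 2*Z*(1 + Z) (P(Z) = (Z + Z)*(Z + 1) = (2*Z)*(1 + Z) = 2*Z*(1 + Z))
P(T(0))*(v - h) = (2*0*(1 + 0))*(34/3 - 1*(-70)) = (2*0*1)*(34/3 + 70) = 0*(244/3) = 0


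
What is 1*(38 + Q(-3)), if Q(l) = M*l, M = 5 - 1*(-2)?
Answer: 17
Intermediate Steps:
M = 7 (M = 5 + 2 = 7)
Q(l) = 7*l
1*(38 + Q(-3)) = 1*(38 + 7*(-3)) = 1*(38 - 21) = 1*17 = 17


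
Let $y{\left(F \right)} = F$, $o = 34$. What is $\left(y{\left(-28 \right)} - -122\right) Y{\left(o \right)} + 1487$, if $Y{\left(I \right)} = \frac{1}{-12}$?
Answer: $\frac{8875}{6} \approx 1479.2$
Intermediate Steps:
$Y{\left(I \right)} = - \frac{1}{12}$
$\left(y{\left(-28 \right)} - -122\right) Y{\left(o \right)} + 1487 = \left(-28 - -122\right) \left(- \frac{1}{12}\right) + 1487 = \left(-28 + 122\right) \left(- \frac{1}{12}\right) + 1487 = 94 \left(- \frac{1}{12}\right) + 1487 = - \frac{47}{6} + 1487 = \frac{8875}{6}$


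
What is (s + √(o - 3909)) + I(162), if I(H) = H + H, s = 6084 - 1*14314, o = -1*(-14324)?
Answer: -7906 + √10415 ≈ -7803.9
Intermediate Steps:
o = 14324
s = -8230 (s = 6084 - 14314 = -8230)
I(H) = 2*H
(s + √(o - 3909)) + I(162) = (-8230 + √(14324 - 3909)) + 2*162 = (-8230 + √10415) + 324 = -7906 + √10415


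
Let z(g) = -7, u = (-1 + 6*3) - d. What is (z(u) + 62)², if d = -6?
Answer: 3025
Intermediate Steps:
u = 23 (u = (-1 + 6*3) - 1*(-6) = (-1 + 18) + 6 = 17 + 6 = 23)
(z(u) + 62)² = (-7 + 62)² = 55² = 3025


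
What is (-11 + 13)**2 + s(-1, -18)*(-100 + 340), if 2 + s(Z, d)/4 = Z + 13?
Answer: 9604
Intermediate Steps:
s(Z, d) = 44 + 4*Z (s(Z, d) = -8 + 4*(Z + 13) = -8 + 4*(13 + Z) = -8 + (52 + 4*Z) = 44 + 4*Z)
(-11 + 13)**2 + s(-1, -18)*(-100 + 340) = (-11 + 13)**2 + (44 + 4*(-1))*(-100 + 340) = 2**2 + (44 - 4)*240 = 4 + 40*240 = 4 + 9600 = 9604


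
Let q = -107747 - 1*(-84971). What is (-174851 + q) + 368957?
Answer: 171330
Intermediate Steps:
q = -22776 (q = -107747 + 84971 = -22776)
(-174851 + q) + 368957 = (-174851 - 22776) + 368957 = -197627 + 368957 = 171330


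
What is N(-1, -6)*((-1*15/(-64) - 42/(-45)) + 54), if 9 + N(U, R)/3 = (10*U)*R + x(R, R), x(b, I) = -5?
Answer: 1218103/160 ≈ 7613.1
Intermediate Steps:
N(U, R) = -42 + 30*R*U (N(U, R) = -27 + 3*((10*U)*R - 5) = -27 + 3*(10*R*U - 5) = -27 + 3*(-5 + 10*R*U) = -27 + (-15 + 30*R*U) = -42 + 30*R*U)
N(-1, -6)*((-1*15/(-64) - 42/(-45)) + 54) = (-42 + 30*(-6)*(-1))*((-1*15/(-64) - 42/(-45)) + 54) = (-42 + 180)*((-15*(-1/64) - 42*(-1/45)) + 54) = 138*((15/64 + 14/15) + 54) = 138*(1121/960 + 54) = 138*(52961/960) = 1218103/160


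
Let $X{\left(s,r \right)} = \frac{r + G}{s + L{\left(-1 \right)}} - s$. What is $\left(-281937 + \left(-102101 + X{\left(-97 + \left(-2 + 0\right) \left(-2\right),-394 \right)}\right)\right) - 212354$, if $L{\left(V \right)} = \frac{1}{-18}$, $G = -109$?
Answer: $- \frac{998791771}{1675} \approx -5.9629 \cdot 10^{5}$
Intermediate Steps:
$L{\left(V \right)} = - \frac{1}{18}$
$X{\left(s,r \right)} = - s + \frac{-109 + r}{- \frac{1}{18} + s}$ ($X{\left(s,r \right)} = \frac{r - 109}{s - \frac{1}{18}} - s = \frac{-109 + r}{- \frac{1}{18} + s} - s = - s + \frac{-109 + r}{- \frac{1}{18} + s}$)
$\left(-281937 + \left(-102101 + X{\left(-97 + \left(-2 + 0\right) \left(-2\right),-394 \right)}\right)\right) - 212354 = \left(-281937 - \left(102101 - \frac{-1962 - \left(97 - \left(-2 + 0\right) \left(-2\right)\right) - 18 \left(-97 + \left(-2 + 0\right) \left(-2\right)\right)^{2} + 18 \left(-394\right)}{-1 + 18 \left(-97 + \left(-2 + 0\right) \left(-2\right)\right)}\right)\right) - 212354 = \left(-281937 - \left(102101 - \frac{-1962 - 93 - 18 \left(-97 - -4\right)^{2} - 7092}{-1 + 18 \left(-97 - -4\right)}\right)\right) - 212354 = \left(-281937 - \left(102101 - \frac{-1962 + \left(-97 + 4\right) - 18 \left(-97 + 4\right)^{2} - 7092}{-1 + 18 \left(-97 + 4\right)}\right)\right) - 212354 = \left(-281937 - \left(102101 - \frac{-1962 - 93 - 18 \left(-93\right)^{2} - 7092}{-1 + 18 \left(-93\right)}\right)\right) - 212354 = \left(-281937 - \left(102101 - \frac{-1962 - 93 - 155682 - 7092}{-1 - 1674}\right)\right) - 212354 = \left(-281937 - \left(102101 - \frac{-1962 - 93 - 155682 - 7092}{-1675}\right)\right) - 212354 = \left(-281937 - \frac{170854346}{1675}\right) - 212354 = - \frac{643098821}{1675} - 212354 = - \frac{998791771}{1675}$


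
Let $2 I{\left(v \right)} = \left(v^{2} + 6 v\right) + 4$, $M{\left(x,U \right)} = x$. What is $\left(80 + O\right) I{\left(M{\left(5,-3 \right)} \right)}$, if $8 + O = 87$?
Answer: $\frac{9381}{2} \approx 4690.5$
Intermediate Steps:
$O = 79$ ($O = -8 + 87 = 79$)
$I{\left(v \right)} = 2 + \frac{v^{2}}{2} + 3 v$ ($I{\left(v \right)} = \frac{\left(v^{2} + 6 v\right) + 4}{2} = \frac{4 + v^{2} + 6 v}{2} = 2 + \frac{v^{2}}{2} + 3 v$)
$\left(80 + O\right) I{\left(M{\left(5,-3 \right)} \right)} = \left(80 + 79\right) \left(2 + \frac{5^{2}}{2} + 3 \cdot 5\right) = 159 \left(2 + \frac{1}{2} \cdot 25 + 15\right) = 159 \left(2 + \frac{25}{2} + 15\right) = 159 \cdot \frac{59}{2} = \frac{9381}{2}$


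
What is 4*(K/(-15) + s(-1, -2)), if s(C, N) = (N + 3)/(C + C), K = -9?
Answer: 2/5 ≈ 0.40000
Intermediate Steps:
s(C, N) = (3 + N)/(2*C) (s(C, N) = (3 + N)/((2*C)) = (3 + N)*(1/(2*C)) = (3 + N)/(2*C))
4*(K/(-15) + s(-1, -2)) = 4*(-9/(-15) + (1/2)*(3 - 2)/(-1)) = 4*(-9*(-1/15) + (1/2)*(-1)*1) = 4*(3/5 - 1/2) = 4*(1/10) = 2/5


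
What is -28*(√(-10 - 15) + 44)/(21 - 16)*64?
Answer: -78848/5 - 1792*I ≈ -15770.0 - 1792.0*I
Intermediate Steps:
-28*(√(-10 - 15) + 44)/(21 - 16)*64 = -28*(√(-25) + 44)/5*64 = -28*(5*I + 44)/5*64 = -28*(44 + 5*I)/5*64 = -28*(44/5 + I)*64 = (-1232/5 - 28*I)*64 = -78848/5 - 1792*I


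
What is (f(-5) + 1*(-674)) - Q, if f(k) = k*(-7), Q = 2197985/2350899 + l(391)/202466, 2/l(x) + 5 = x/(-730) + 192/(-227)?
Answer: -53683086711233035472/83888348985474363 ≈ -639.93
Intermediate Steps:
l(x) = 2/(-1327/227 - x/730) (l(x) = 2/(-5 + (x/(-730) + 192/(-227))) = 2/(-5 + (x*(-1/730) + 192*(-1/227))) = 2/(-5 + (-x/730 - 192/227)) = 2/(-5 + (-192/227 - x/730)) = 2/(-1327/227 - x/730))
Q = 78431709514917515/83888348985474363 (Q = 2197985/2350899 - 331420/(968710 + 227*391)/202466 = 2197985*(1/2350899) - 331420/(968710 + 88757)*(1/202466) = 2197985/2350899 - 331420/1057467*(1/202466) = 2197985/2350899 - 331420*1/1057467*(1/202466) = 2197985/2350899 - 331420/1057467*1/202466 = 2197985/2350899 - 165710/107050556811 = 78431709514917515/83888348985474363 ≈ 0.93495)
f(k) = -7*k
(f(-5) + 1*(-674)) - Q = (-7*(-5) + 1*(-674)) - 1*78431709514917515/83888348985474363 = (35 - 674) - 78431709514917515/83888348985474363 = -639 - 78431709514917515/83888348985474363 = -53683086711233035472/83888348985474363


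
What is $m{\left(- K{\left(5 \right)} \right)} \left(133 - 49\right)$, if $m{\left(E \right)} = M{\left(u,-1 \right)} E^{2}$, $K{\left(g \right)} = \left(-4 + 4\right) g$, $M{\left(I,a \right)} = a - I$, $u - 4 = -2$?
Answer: $0$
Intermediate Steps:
$u = 2$ ($u = 4 - 2 = 2$)
$K{\left(g \right)} = 0$ ($K{\left(g \right)} = 0 g = 0$)
$m{\left(E \right)} = - 3 E^{2}$ ($m{\left(E \right)} = \left(-1 - 2\right) E^{2} = - 3 E^{2}$)
$m{\left(- K{\left(5 \right)} \right)} \left(133 - 49\right) = - 3 \left(\left(-1\right) 0\right)^{2} \left(133 - 49\right) = - 3 \cdot 0^{2} \cdot 84 = \left(-3\right) 0 \cdot 84 = 0 \cdot 84 = 0$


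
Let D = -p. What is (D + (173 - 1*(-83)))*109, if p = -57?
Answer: 34117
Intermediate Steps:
D = 57 (D = -1*(-57) = 57)
(D + (173 - 1*(-83)))*109 = (57 + (173 - 1*(-83)))*109 = (57 + (173 + 83))*109 = (57 + 256)*109 = 313*109 = 34117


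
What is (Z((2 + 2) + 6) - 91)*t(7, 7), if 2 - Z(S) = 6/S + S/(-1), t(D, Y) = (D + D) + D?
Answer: -8358/5 ≈ -1671.6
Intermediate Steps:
t(D, Y) = 3*D (t(D, Y) = 2*D + D = 3*D)
Z(S) = 2 + S - 6/S (Z(S) = 2 - (6/S + S/(-1)) = 2 - (6/S + S*(-1)) = 2 - (6/S - S) = 2 - (-S + 6/S) = 2 + (S - 6/S) = 2 + S - 6/S)
(Z((2 + 2) + 6) - 91)*t(7, 7) = ((2 + ((2 + 2) + 6) - 6/((2 + 2) + 6)) - 91)*(3*7) = ((2 + (4 + 6) - 6/(4 + 6)) - 91)*21 = ((2 + 10 - 6/10) - 91)*21 = ((2 + 10 - 6*⅒) - 91)*21 = ((2 + 10 - ⅗) - 91)*21 = (57/5 - 91)*21 = -398/5*21 = -8358/5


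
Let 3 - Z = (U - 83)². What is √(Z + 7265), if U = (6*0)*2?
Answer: √379 ≈ 19.468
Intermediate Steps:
U = 0 (U = 0*2 = 0)
Z = -6886 (Z = 3 - (0 - 83)² = 3 - 1*(-83)² = 3 - 1*6889 = 3 - 6889 = -6886)
√(Z + 7265) = √(-6886 + 7265) = √379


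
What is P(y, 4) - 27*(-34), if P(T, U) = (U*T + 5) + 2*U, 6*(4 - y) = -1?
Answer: 2843/3 ≈ 947.67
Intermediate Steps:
y = 25/6 (y = 4 - ⅙*(-1) = 4 + ⅙ = 25/6 ≈ 4.1667)
P(T, U) = 5 + 2*U + T*U (P(T, U) = (T*U + 5) + 2*U = (5 + T*U) + 2*U = 5 + 2*U + T*U)
P(y, 4) - 27*(-34) = (5 + 2*4 + (25/6)*4) - 27*(-34) = (5 + 8 + 50/3) + 918 = 89/3 + 918 = 2843/3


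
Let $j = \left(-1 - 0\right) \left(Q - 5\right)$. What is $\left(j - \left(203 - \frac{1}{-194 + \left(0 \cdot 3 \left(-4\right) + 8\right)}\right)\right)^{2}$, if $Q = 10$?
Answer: $\frac{1496838721}{34596} \approx 43266.0$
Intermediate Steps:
$j = -5$ ($j = \left(-1 - 0\right) \left(10 - 5\right) = \left(-1 + 0\right) 5 = \left(-1\right) 5 = -5$)
$\left(j - \left(203 - \frac{1}{-194 + \left(0 \cdot 3 \left(-4\right) + 8\right)}\right)\right)^{2} = \left(-5 - \left(203 - \frac{1}{-194 + \left(0 \cdot 3 \left(-4\right) + 8\right)}\right)\right)^{2} = \left(-5 - \left(203 - \frac{1}{-194 + \left(0 \left(-4\right) + 8\right)}\right)\right)^{2} = \left(-5 - \left(203 - \frac{1}{-194 + \left(0 + 8\right)}\right)\right)^{2} = \left(-5 - \left(203 - \frac{1}{-194 + 8}\right)\right)^{2} = \left(-5 - \left(203 - \frac{1}{-186}\right)\right)^{2} = \left(-5 - \frac{37759}{186}\right)^{2} = \left(- \frac{38689}{186}\right)^{2} = \frac{1496838721}{34596}$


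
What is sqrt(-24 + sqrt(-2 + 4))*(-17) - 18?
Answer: -18 - 17*I*sqrt(24 - sqrt(2)) ≈ -18.0 - 80.792*I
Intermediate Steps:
sqrt(-24 + sqrt(-2 + 4))*(-17) - 18 = sqrt(-24 + sqrt(2))*(-17) - 18 = -17*sqrt(-24 + sqrt(2)) - 18 = -18 - 17*sqrt(-24 + sqrt(2))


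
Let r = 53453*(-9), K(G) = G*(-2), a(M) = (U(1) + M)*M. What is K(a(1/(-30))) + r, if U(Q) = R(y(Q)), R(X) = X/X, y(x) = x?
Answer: -216484621/450 ≈ -4.8108e+5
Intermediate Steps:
R(X) = 1
U(Q) = 1
a(M) = M*(1 + M) (a(M) = (1 + M)*M = M*(1 + M))
K(G) = -2*G
r = -481077
K(a(1/(-30))) + r = -2*(1 + 1/(-30))/(-30) - 481077 = -(-1)*(1 - 1/30)/15 - 481077 = -(-1)*29/(15*30) - 481077 = -2*(-29/900) - 481077 = 29/450 - 481077 = -216484621/450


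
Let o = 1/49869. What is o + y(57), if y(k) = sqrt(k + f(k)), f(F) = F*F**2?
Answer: 1/49869 + 5*sqrt(7410) ≈ 430.41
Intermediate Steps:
o = 1/49869 ≈ 2.0053e-5
f(F) = F**3
y(k) = sqrt(k + k**3)
o + y(57) = 1/49869 + sqrt(57 + 57**3) = 1/49869 + sqrt(57 + 185193) = 1/49869 + sqrt(185250) = 1/49869 + 5*sqrt(7410)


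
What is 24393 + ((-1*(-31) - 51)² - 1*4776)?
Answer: 20017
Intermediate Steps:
24393 + ((-1*(-31) - 51)² - 1*4776) = 24393 + ((31 - 51)² - 4776) = 24393 + ((-20)² - 4776) = 24393 + (400 - 4776) = 24393 - 4376 = 20017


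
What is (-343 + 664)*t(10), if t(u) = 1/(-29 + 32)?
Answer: 107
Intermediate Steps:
t(u) = ⅓ (t(u) = 1/3 = ⅓)
(-343 + 664)*t(10) = (-343 + 664)*(⅓) = 321*(⅓) = 107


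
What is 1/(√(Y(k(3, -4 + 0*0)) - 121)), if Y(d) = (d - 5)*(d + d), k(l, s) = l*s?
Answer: √287/287 ≈ 0.059028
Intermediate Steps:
Y(d) = 2*d*(-5 + d) (Y(d) = (-5 + d)*(2*d) = 2*d*(-5 + d))
1/(√(Y(k(3, -4 + 0*0)) - 121)) = 1/(√(2*(3*(-4 + 0*0))*(-5 + 3*(-4 + 0*0)) - 121)) = 1/(√(2*(3*(-4 + 0))*(-5 + 3*(-4 + 0)) - 121)) = 1/(√(2*(3*(-4))*(-5 + 3*(-4)) - 121)) = 1/(√(2*(-12)*(-5 - 12) - 121)) = 1/(√(2*(-12)*(-17) - 121)) = 1/(√(408 - 121)) = 1/(√287) = √287/287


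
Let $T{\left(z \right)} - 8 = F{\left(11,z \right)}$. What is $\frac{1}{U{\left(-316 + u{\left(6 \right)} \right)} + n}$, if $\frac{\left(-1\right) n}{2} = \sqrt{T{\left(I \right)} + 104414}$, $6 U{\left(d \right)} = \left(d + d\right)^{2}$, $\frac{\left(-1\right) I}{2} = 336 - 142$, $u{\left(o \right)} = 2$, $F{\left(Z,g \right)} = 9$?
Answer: $\frac{147894}{9720231337} + \frac{9 \sqrt{104431}}{19440462674} \approx 1.5365 \cdot 10^{-5}$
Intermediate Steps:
$I = -388$ ($I = - 2 \left(336 - 142\right) = \left(-2\right) 194 = -388$)
$T{\left(z \right)} = 17$ ($T{\left(z \right)} = 8 + 9 = 17$)
$U{\left(d \right)} = \frac{2 d^{2}}{3}$ ($U{\left(d \right)} = \frac{\left(d + d\right)^{2}}{6} = \frac{\left(2 d\right)^{2}}{6} = \frac{4 d^{2}}{6} = \frac{2 d^{2}}{3}$)
$n = - 2 \sqrt{104431}$ ($n = - 2 \sqrt{17 + 104414} = - 2 \sqrt{104431} \approx -646.32$)
$\frac{1}{U{\left(-316 + u{\left(6 \right)} \right)} + n} = \frac{1}{\frac{2 \left(-316 + 2\right)^{2}}{3} - 2 \sqrt{104431}} = \frac{1}{\frac{2 \left(-314\right)^{2}}{3} - 2 \sqrt{104431}} = \frac{1}{\frac{2}{3} \cdot 98596 - 2 \sqrt{104431}} = \frac{1}{\frac{197192}{3} - 2 \sqrt{104431}}$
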